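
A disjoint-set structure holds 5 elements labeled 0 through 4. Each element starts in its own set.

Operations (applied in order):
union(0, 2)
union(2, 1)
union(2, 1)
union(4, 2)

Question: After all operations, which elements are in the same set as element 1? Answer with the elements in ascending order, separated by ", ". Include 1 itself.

Step 1: union(0, 2) -> merged; set of 0 now {0, 2}
Step 2: union(2, 1) -> merged; set of 2 now {0, 1, 2}
Step 3: union(2, 1) -> already same set; set of 2 now {0, 1, 2}
Step 4: union(4, 2) -> merged; set of 4 now {0, 1, 2, 4}
Component of 1: {0, 1, 2, 4}

Answer: 0, 1, 2, 4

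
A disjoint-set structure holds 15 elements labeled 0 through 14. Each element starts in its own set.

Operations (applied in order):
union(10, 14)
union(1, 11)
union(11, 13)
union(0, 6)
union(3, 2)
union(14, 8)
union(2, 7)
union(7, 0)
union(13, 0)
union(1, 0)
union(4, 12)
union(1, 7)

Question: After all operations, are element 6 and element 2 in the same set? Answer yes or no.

Step 1: union(10, 14) -> merged; set of 10 now {10, 14}
Step 2: union(1, 11) -> merged; set of 1 now {1, 11}
Step 3: union(11, 13) -> merged; set of 11 now {1, 11, 13}
Step 4: union(0, 6) -> merged; set of 0 now {0, 6}
Step 5: union(3, 2) -> merged; set of 3 now {2, 3}
Step 6: union(14, 8) -> merged; set of 14 now {8, 10, 14}
Step 7: union(2, 7) -> merged; set of 2 now {2, 3, 7}
Step 8: union(7, 0) -> merged; set of 7 now {0, 2, 3, 6, 7}
Step 9: union(13, 0) -> merged; set of 13 now {0, 1, 2, 3, 6, 7, 11, 13}
Step 10: union(1, 0) -> already same set; set of 1 now {0, 1, 2, 3, 6, 7, 11, 13}
Step 11: union(4, 12) -> merged; set of 4 now {4, 12}
Step 12: union(1, 7) -> already same set; set of 1 now {0, 1, 2, 3, 6, 7, 11, 13}
Set of 6: {0, 1, 2, 3, 6, 7, 11, 13}; 2 is a member.

Answer: yes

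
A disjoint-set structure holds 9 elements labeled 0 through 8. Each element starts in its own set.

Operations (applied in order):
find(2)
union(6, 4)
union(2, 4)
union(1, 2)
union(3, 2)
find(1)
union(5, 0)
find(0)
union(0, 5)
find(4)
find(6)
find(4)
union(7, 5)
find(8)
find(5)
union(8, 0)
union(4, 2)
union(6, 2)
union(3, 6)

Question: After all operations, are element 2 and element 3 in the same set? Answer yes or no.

Answer: yes

Derivation:
Step 1: find(2) -> no change; set of 2 is {2}
Step 2: union(6, 4) -> merged; set of 6 now {4, 6}
Step 3: union(2, 4) -> merged; set of 2 now {2, 4, 6}
Step 4: union(1, 2) -> merged; set of 1 now {1, 2, 4, 6}
Step 5: union(3, 2) -> merged; set of 3 now {1, 2, 3, 4, 6}
Step 6: find(1) -> no change; set of 1 is {1, 2, 3, 4, 6}
Step 7: union(5, 0) -> merged; set of 5 now {0, 5}
Step 8: find(0) -> no change; set of 0 is {0, 5}
Step 9: union(0, 5) -> already same set; set of 0 now {0, 5}
Step 10: find(4) -> no change; set of 4 is {1, 2, 3, 4, 6}
Step 11: find(6) -> no change; set of 6 is {1, 2, 3, 4, 6}
Step 12: find(4) -> no change; set of 4 is {1, 2, 3, 4, 6}
Step 13: union(7, 5) -> merged; set of 7 now {0, 5, 7}
Step 14: find(8) -> no change; set of 8 is {8}
Step 15: find(5) -> no change; set of 5 is {0, 5, 7}
Step 16: union(8, 0) -> merged; set of 8 now {0, 5, 7, 8}
Step 17: union(4, 2) -> already same set; set of 4 now {1, 2, 3, 4, 6}
Step 18: union(6, 2) -> already same set; set of 6 now {1, 2, 3, 4, 6}
Step 19: union(3, 6) -> already same set; set of 3 now {1, 2, 3, 4, 6}
Set of 2: {1, 2, 3, 4, 6}; 3 is a member.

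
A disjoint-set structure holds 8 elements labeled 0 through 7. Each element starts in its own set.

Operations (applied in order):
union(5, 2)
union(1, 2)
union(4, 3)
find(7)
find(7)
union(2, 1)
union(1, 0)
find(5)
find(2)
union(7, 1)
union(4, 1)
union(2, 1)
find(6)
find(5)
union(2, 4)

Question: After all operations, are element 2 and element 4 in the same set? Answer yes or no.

Step 1: union(5, 2) -> merged; set of 5 now {2, 5}
Step 2: union(1, 2) -> merged; set of 1 now {1, 2, 5}
Step 3: union(4, 3) -> merged; set of 4 now {3, 4}
Step 4: find(7) -> no change; set of 7 is {7}
Step 5: find(7) -> no change; set of 7 is {7}
Step 6: union(2, 1) -> already same set; set of 2 now {1, 2, 5}
Step 7: union(1, 0) -> merged; set of 1 now {0, 1, 2, 5}
Step 8: find(5) -> no change; set of 5 is {0, 1, 2, 5}
Step 9: find(2) -> no change; set of 2 is {0, 1, 2, 5}
Step 10: union(7, 1) -> merged; set of 7 now {0, 1, 2, 5, 7}
Step 11: union(4, 1) -> merged; set of 4 now {0, 1, 2, 3, 4, 5, 7}
Step 12: union(2, 1) -> already same set; set of 2 now {0, 1, 2, 3, 4, 5, 7}
Step 13: find(6) -> no change; set of 6 is {6}
Step 14: find(5) -> no change; set of 5 is {0, 1, 2, 3, 4, 5, 7}
Step 15: union(2, 4) -> already same set; set of 2 now {0, 1, 2, 3, 4, 5, 7}
Set of 2: {0, 1, 2, 3, 4, 5, 7}; 4 is a member.

Answer: yes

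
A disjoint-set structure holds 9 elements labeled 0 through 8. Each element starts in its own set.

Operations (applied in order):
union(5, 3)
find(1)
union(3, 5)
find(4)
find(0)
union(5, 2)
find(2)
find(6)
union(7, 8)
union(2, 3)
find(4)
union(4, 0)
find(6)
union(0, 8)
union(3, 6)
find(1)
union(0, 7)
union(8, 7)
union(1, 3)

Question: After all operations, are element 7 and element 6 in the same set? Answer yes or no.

Step 1: union(5, 3) -> merged; set of 5 now {3, 5}
Step 2: find(1) -> no change; set of 1 is {1}
Step 3: union(3, 5) -> already same set; set of 3 now {3, 5}
Step 4: find(4) -> no change; set of 4 is {4}
Step 5: find(0) -> no change; set of 0 is {0}
Step 6: union(5, 2) -> merged; set of 5 now {2, 3, 5}
Step 7: find(2) -> no change; set of 2 is {2, 3, 5}
Step 8: find(6) -> no change; set of 6 is {6}
Step 9: union(7, 8) -> merged; set of 7 now {7, 8}
Step 10: union(2, 3) -> already same set; set of 2 now {2, 3, 5}
Step 11: find(4) -> no change; set of 4 is {4}
Step 12: union(4, 0) -> merged; set of 4 now {0, 4}
Step 13: find(6) -> no change; set of 6 is {6}
Step 14: union(0, 8) -> merged; set of 0 now {0, 4, 7, 8}
Step 15: union(3, 6) -> merged; set of 3 now {2, 3, 5, 6}
Step 16: find(1) -> no change; set of 1 is {1}
Step 17: union(0, 7) -> already same set; set of 0 now {0, 4, 7, 8}
Step 18: union(8, 7) -> already same set; set of 8 now {0, 4, 7, 8}
Step 19: union(1, 3) -> merged; set of 1 now {1, 2, 3, 5, 6}
Set of 7: {0, 4, 7, 8}; 6 is not a member.

Answer: no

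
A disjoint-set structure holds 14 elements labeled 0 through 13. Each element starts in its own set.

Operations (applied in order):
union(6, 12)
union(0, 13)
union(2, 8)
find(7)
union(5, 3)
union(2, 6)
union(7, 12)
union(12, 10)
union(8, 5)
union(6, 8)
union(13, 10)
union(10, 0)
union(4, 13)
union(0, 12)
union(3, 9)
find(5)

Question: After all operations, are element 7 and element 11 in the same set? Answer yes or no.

Step 1: union(6, 12) -> merged; set of 6 now {6, 12}
Step 2: union(0, 13) -> merged; set of 0 now {0, 13}
Step 3: union(2, 8) -> merged; set of 2 now {2, 8}
Step 4: find(7) -> no change; set of 7 is {7}
Step 5: union(5, 3) -> merged; set of 5 now {3, 5}
Step 6: union(2, 6) -> merged; set of 2 now {2, 6, 8, 12}
Step 7: union(7, 12) -> merged; set of 7 now {2, 6, 7, 8, 12}
Step 8: union(12, 10) -> merged; set of 12 now {2, 6, 7, 8, 10, 12}
Step 9: union(8, 5) -> merged; set of 8 now {2, 3, 5, 6, 7, 8, 10, 12}
Step 10: union(6, 8) -> already same set; set of 6 now {2, 3, 5, 6, 7, 8, 10, 12}
Step 11: union(13, 10) -> merged; set of 13 now {0, 2, 3, 5, 6, 7, 8, 10, 12, 13}
Step 12: union(10, 0) -> already same set; set of 10 now {0, 2, 3, 5, 6, 7, 8, 10, 12, 13}
Step 13: union(4, 13) -> merged; set of 4 now {0, 2, 3, 4, 5, 6, 7, 8, 10, 12, 13}
Step 14: union(0, 12) -> already same set; set of 0 now {0, 2, 3, 4, 5, 6, 7, 8, 10, 12, 13}
Step 15: union(3, 9) -> merged; set of 3 now {0, 2, 3, 4, 5, 6, 7, 8, 9, 10, 12, 13}
Step 16: find(5) -> no change; set of 5 is {0, 2, 3, 4, 5, 6, 7, 8, 9, 10, 12, 13}
Set of 7: {0, 2, 3, 4, 5, 6, 7, 8, 9, 10, 12, 13}; 11 is not a member.

Answer: no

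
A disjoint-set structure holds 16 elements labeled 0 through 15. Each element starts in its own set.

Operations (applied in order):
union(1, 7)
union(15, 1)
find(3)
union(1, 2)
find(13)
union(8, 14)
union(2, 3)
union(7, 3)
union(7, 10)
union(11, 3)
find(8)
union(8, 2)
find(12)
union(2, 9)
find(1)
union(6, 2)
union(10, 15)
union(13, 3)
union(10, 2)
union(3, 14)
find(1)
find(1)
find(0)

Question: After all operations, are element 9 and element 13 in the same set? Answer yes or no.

Step 1: union(1, 7) -> merged; set of 1 now {1, 7}
Step 2: union(15, 1) -> merged; set of 15 now {1, 7, 15}
Step 3: find(3) -> no change; set of 3 is {3}
Step 4: union(1, 2) -> merged; set of 1 now {1, 2, 7, 15}
Step 5: find(13) -> no change; set of 13 is {13}
Step 6: union(8, 14) -> merged; set of 8 now {8, 14}
Step 7: union(2, 3) -> merged; set of 2 now {1, 2, 3, 7, 15}
Step 8: union(7, 3) -> already same set; set of 7 now {1, 2, 3, 7, 15}
Step 9: union(7, 10) -> merged; set of 7 now {1, 2, 3, 7, 10, 15}
Step 10: union(11, 3) -> merged; set of 11 now {1, 2, 3, 7, 10, 11, 15}
Step 11: find(8) -> no change; set of 8 is {8, 14}
Step 12: union(8, 2) -> merged; set of 8 now {1, 2, 3, 7, 8, 10, 11, 14, 15}
Step 13: find(12) -> no change; set of 12 is {12}
Step 14: union(2, 9) -> merged; set of 2 now {1, 2, 3, 7, 8, 9, 10, 11, 14, 15}
Step 15: find(1) -> no change; set of 1 is {1, 2, 3, 7, 8, 9, 10, 11, 14, 15}
Step 16: union(6, 2) -> merged; set of 6 now {1, 2, 3, 6, 7, 8, 9, 10, 11, 14, 15}
Step 17: union(10, 15) -> already same set; set of 10 now {1, 2, 3, 6, 7, 8, 9, 10, 11, 14, 15}
Step 18: union(13, 3) -> merged; set of 13 now {1, 2, 3, 6, 7, 8, 9, 10, 11, 13, 14, 15}
Step 19: union(10, 2) -> already same set; set of 10 now {1, 2, 3, 6, 7, 8, 9, 10, 11, 13, 14, 15}
Step 20: union(3, 14) -> already same set; set of 3 now {1, 2, 3, 6, 7, 8, 9, 10, 11, 13, 14, 15}
Step 21: find(1) -> no change; set of 1 is {1, 2, 3, 6, 7, 8, 9, 10, 11, 13, 14, 15}
Step 22: find(1) -> no change; set of 1 is {1, 2, 3, 6, 7, 8, 9, 10, 11, 13, 14, 15}
Step 23: find(0) -> no change; set of 0 is {0}
Set of 9: {1, 2, 3, 6, 7, 8, 9, 10, 11, 13, 14, 15}; 13 is a member.

Answer: yes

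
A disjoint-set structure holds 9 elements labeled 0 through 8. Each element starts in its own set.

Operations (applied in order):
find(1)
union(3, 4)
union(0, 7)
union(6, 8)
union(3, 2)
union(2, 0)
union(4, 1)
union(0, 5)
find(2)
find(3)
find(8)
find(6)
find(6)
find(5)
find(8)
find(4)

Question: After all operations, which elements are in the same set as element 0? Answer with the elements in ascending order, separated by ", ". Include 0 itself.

Answer: 0, 1, 2, 3, 4, 5, 7

Derivation:
Step 1: find(1) -> no change; set of 1 is {1}
Step 2: union(3, 4) -> merged; set of 3 now {3, 4}
Step 3: union(0, 7) -> merged; set of 0 now {0, 7}
Step 4: union(6, 8) -> merged; set of 6 now {6, 8}
Step 5: union(3, 2) -> merged; set of 3 now {2, 3, 4}
Step 6: union(2, 0) -> merged; set of 2 now {0, 2, 3, 4, 7}
Step 7: union(4, 1) -> merged; set of 4 now {0, 1, 2, 3, 4, 7}
Step 8: union(0, 5) -> merged; set of 0 now {0, 1, 2, 3, 4, 5, 7}
Step 9: find(2) -> no change; set of 2 is {0, 1, 2, 3, 4, 5, 7}
Step 10: find(3) -> no change; set of 3 is {0, 1, 2, 3, 4, 5, 7}
Step 11: find(8) -> no change; set of 8 is {6, 8}
Step 12: find(6) -> no change; set of 6 is {6, 8}
Step 13: find(6) -> no change; set of 6 is {6, 8}
Step 14: find(5) -> no change; set of 5 is {0, 1, 2, 3, 4, 5, 7}
Step 15: find(8) -> no change; set of 8 is {6, 8}
Step 16: find(4) -> no change; set of 4 is {0, 1, 2, 3, 4, 5, 7}
Component of 0: {0, 1, 2, 3, 4, 5, 7}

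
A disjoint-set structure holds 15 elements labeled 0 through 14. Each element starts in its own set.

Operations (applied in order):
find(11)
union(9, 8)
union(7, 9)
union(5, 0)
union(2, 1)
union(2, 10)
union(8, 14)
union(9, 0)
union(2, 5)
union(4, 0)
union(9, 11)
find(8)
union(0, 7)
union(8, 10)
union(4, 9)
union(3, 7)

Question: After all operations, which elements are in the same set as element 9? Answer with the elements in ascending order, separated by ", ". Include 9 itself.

Answer: 0, 1, 2, 3, 4, 5, 7, 8, 9, 10, 11, 14

Derivation:
Step 1: find(11) -> no change; set of 11 is {11}
Step 2: union(9, 8) -> merged; set of 9 now {8, 9}
Step 3: union(7, 9) -> merged; set of 7 now {7, 8, 9}
Step 4: union(5, 0) -> merged; set of 5 now {0, 5}
Step 5: union(2, 1) -> merged; set of 2 now {1, 2}
Step 6: union(2, 10) -> merged; set of 2 now {1, 2, 10}
Step 7: union(8, 14) -> merged; set of 8 now {7, 8, 9, 14}
Step 8: union(9, 0) -> merged; set of 9 now {0, 5, 7, 8, 9, 14}
Step 9: union(2, 5) -> merged; set of 2 now {0, 1, 2, 5, 7, 8, 9, 10, 14}
Step 10: union(4, 0) -> merged; set of 4 now {0, 1, 2, 4, 5, 7, 8, 9, 10, 14}
Step 11: union(9, 11) -> merged; set of 9 now {0, 1, 2, 4, 5, 7, 8, 9, 10, 11, 14}
Step 12: find(8) -> no change; set of 8 is {0, 1, 2, 4, 5, 7, 8, 9, 10, 11, 14}
Step 13: union(0, 7) -> already same set; set of 0 now {0, 1, 2, 4, 5, 7, 8, 9, 10, 11, 14}
Step 14: union(8, 10) -> already same set; set of 8 now {0, 1, 2, 4, 5, 7, 8, 9, 10, 11, 14}
Step 15: union(4, 9) -> already same set; set of 4 now {0, 1, 2, 4, 5, 7, 8, 9, 10, 11, 14}
Step 16: union(3, 7) -> merged; set of 3 now {0, 1, 2, 3, 4, 5, 7, 8, 9, 10, 11, 14}
Component of 9: {0, 1, 2, 3, 4, 5, 7, 8, 9, 10, 11, 14}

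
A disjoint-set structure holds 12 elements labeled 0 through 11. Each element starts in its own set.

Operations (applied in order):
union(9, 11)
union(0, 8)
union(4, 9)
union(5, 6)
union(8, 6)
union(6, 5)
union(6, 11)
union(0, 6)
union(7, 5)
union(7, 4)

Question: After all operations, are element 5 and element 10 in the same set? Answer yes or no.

Answer: no

Derivation:
Step 1: union(9, 11) -> merged; set of 9 now {9, 11}
Step 2: union(0, 8) -> merged; set of 0 now {0, 8}
Step 3: union(4, 9) -> merged; set of 4 now {4, 9, 11}
Step 4: union(5, 6) -> merged; set of 5 now {5, 6}
Step 5: union(8, 6) -> merged; set of 8 now {0, 5, 6, 8}
Step 6: union(6, 5) -> already same set; set of 6 now {0, 5, 6, 8}
Step 7: union(6, 11) -> merged; set of 6 now {0, 4, 5, 6, 8, 9, 11}
Step 8: union(0, 6) -> already same set; set of 0 now {0, 4, 5, 6, 8, 9, 11}
Step 9: union(7, 5) -> merged; set of 7 now {0, 4, 5, 6, 7, 8, 9, 11}
Step 10: union(7, 4) -> already same set; set of 7 now {0, 4, 5, 6, 7, 8, 9, 11}
Set of 5: {0, 4, 5, 6, 7, 8, 9, 11}; 10 is not a member.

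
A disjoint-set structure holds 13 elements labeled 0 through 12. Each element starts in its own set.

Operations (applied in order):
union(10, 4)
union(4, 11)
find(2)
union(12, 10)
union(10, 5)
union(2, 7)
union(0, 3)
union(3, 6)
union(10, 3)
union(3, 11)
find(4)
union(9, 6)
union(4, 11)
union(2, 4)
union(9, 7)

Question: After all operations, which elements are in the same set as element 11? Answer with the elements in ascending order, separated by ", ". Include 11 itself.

Step 1: union(10, 4) -> merged; set of 10 now {4, 10}
Step 2: union(4, 11) -> merged; set of 4 now {4, 10, 11}
Step 3: find(2) -> no change; set of 2 is {2}
Step 4: union(12, 10) -> merged; set of 12 now {4, 10, 11, 12}
Step 5: union(10, 5) -> merged; set of 10 now {4, 5, 10, 11, 12}
Step 6: union(2, 7) -> merged; set of 2 now {2, 7}
Step 7: union(0, 3) -> merged; set of 0 now {0, 3}
Step 8: union(3, 6) -> merged; set of 3 now {0, 3, 6}
Step 9: union(10, 3) -> merged; set of 10 now {0, 3, 4, 5, 6, 10, 11, 12}
Step 10: union(3, 11) -> already same set; set of 3 now {0, 3, 4, 5, 6, 10, 11, 12}
Step 11: find(4) -> no change; set of 4 is {0, 3, 4, 5, 6, 10, 11, 12}
Step 12: union(9, 6) -> merged; set of 9 now {0, 3, 4, 5, 6, 9, 10, 11, 12}
Step 13: union(4, 11) -> already same set; set of 4 now {0, 3, 4, 5, 6, 9, 10, 11, 12}
Step 14: union(2, 4) -> merged; set of 2 now {0, 2, 3, 4, 5, 6, 7, 9, 10, 11, 12}
Step 15: union(9, 7) -> already same set; set of 9 now {0, 2, 3, 4, 5, 6, 7, 9, 10, 11, 12}
Component of 11: {0, 2, 3, 4, 5, 6, 7, 9, 10, 11, 12}

Answer: 0, 2, 3, 4, 5, 6, 7, 9, 10, 11, 12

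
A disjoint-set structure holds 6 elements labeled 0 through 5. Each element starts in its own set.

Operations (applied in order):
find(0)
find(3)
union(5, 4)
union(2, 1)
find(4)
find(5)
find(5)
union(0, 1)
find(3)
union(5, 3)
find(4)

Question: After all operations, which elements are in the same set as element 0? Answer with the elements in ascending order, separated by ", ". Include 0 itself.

Step 1: find(0) -> no change; set of 0 is {0}
Step 2: find(3) -> no change; set of 3 is {3}
Step 3: union(5, 4) -> merged; set of 5 now {4, 5}
Step 4: union(2, 1) -> merged; set of 2 now {1, 2}
Step 5: find(4) -> no change; set of 4 is {4, 5}
Step 6: find(5) -> no change; set of 5 is {4, 5}
Step 7: find(5) -> no change; set of 5 is {4, 5}
Step 8: union(0, 1) -> merged; set of 0 now {0, 1, 2}
Step 9: find(3) -> no change; set of 3 is {3}
Step 10: union(5, 3) -> merged; set of 5 now {3, 4, 5}
Step 11: find(4) -> no change; set of 4 is {3, 4, 5}
Component of 0: {0, 1, 2}

Answer: 0, 1, 2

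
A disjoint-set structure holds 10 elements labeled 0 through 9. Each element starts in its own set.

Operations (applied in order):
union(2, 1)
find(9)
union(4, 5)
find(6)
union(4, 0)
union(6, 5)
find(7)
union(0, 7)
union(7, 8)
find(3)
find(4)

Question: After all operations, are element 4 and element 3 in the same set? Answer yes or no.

Step 1: union(2, 1) -> merged; set of 2 now {1, 2}
Step 2: find(9) -> no change; set of 9 is {9}
Step 3: union(4, 5) -> merged; set of 4 now {4, 5}
Step 4: find(6) -> no change; set of 6 is {6}
Step 5: union(4, 0) -> merged; set of 4 now {0, 4, 5}
Step 6: union(6, 5) -> merged; set of 6 now {0, 4, 5, 6}
Step 7: find(7) -> no change; set of 7 is {7}
Step 8: union(0, 7) -> merged; set of 0 now {0, 4, 5, 6, 7}
Step 9: union(7, 8) -> merged; set of 7 now {0, 4, 5, 6, 7, 8}
Step 10: find(3) -> no change; set of 3 is {3}
Step 11: find(4) -> no change; set of 4 is {0, 4, 5, 6, 7, 8}
Set of 4: {0, 4, 5, 6, 7, 8}; 3 is not a member.

Answer: no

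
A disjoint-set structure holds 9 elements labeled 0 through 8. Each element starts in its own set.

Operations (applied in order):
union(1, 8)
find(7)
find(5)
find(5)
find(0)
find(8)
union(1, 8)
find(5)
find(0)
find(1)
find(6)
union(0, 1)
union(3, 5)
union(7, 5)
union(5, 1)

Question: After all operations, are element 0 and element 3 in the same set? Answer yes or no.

Step 1: union(1, 8) -> merged; set of 1 now {1, 8}
Step 2: find(7) -> no change; set of 7 is {7}
Step 3: find(5) -> no change; set of 5 is {5}
Step 4: find(5) -> no change; set of 5 is {5}
Step 5: find(0) -> no change; set of 0 is {0}
Step 6: find(8) -> no change; set of 8 is {1, 8}
Step 7: union(1, 8) -> already same set; set of 1 now {1, 8}
Step 8: find(5) -> no change; set of 5 is {5}
Step 9: find(0) -> no change; set of 0 is {0}
Step 10: find(1) -> no change; set of 1 is {1, 8}
Step 11: find(6) -> no change; set of 6 is {6}
Step 12: union(0, 1) -> merged; set of 0 now {0, 1, 8}
Step 13: union(3, 5) -> merged; set of 3 now {3, 5}
Step 14: union(7, 5) -> merged; set of 7 now {3, 5, 7}
Step 15: union(5, 1) -> merged; set of 5 now {0, 1, 3, 5, 7, 8}
Set of 0: {0, 1, 3, 5, 7, 8}; 3 is a member.

Answer: yes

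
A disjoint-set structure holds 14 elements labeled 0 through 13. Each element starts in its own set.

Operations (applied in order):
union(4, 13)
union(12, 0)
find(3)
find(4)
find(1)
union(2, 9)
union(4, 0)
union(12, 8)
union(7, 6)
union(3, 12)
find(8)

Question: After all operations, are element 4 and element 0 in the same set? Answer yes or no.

Answer: yes

Derivation:
Step 1: union(4, 13) -> merged; set of 4 now {4, 13}
Step 2: union(12, 0) -> merged; set of 12 now {0, 12}
Step 3: find(3) -> no change; set of 3 is {3}
Step 4: find(4) -> no change; set of 4 is {4, 13}
Step 5: find(1) -> no change; set of 1 is {1}
Step 6: union(2, 9) -> merged; set of 2 now {2, 9}
Step 7: union(4, 0) -> merged; set of 4 now {0, 4, 12, 13}
Step 8: union(12, 8) -> merged; set of 12 now {0, 4, 8, 12, 13}
Step 9: union(7, 6) -> merged; set of 7 now {6, 7}
Step 10: union(3, 12) -> merged; set of 3 now {0, 3, 4, 8, 12, 13}
Step 11: find(8) -> no change; set of 8 is {0, 3, 4, 8, 12, 13}
Set of 4: {0, 3, 4, 8, 12, 13}; 0 is a member.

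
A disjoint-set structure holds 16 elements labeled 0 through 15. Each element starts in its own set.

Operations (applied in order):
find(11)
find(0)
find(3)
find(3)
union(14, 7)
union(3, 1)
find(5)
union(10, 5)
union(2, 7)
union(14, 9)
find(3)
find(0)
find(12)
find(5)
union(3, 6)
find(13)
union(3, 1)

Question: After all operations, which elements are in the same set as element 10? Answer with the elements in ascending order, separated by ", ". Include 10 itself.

Step 1: find(11) -> no change; set of 11 is {11}
Step 2: find(0) -> no change; set of 0 is {0}
Step 3: find(3) -> no change; set of 3 is {3}
Step 4: find(3) -> no change; set of 3 is {3}
Step 5: union(14, 7) -> merged; set of 14 now {7, 14}
Step 6: union(3, 1) -> merged; set of 3 now {1, 3}
Step 7: find(5) -> no change; set of 5 is {5}
Step 8: union(10, 5) -> merged; set of 10 now {5, 10}
Step 9: union(2, 7) -> merged; set of 2 now {2, 7, 14}
Step 10: union(14, 9) -> merged; set of 14 now {2, 7, 9, 14}
Step 11: find(3) -> no change; set of 3 is {1, 3}
Step 12: find(0) -> no change; set of 0 is {0}
Step 13: find(12) -> no change; set of 12 is {12}
Step 14: find(5) -> no change; set of 5 is {5, 10}
Step 15: union(3, 6) -> merged; set of 3 now {1, 3, 6}
Step 16: find(13) -> no change; set of 13 is {13}
Step 17: union(3, 1) -> already same set; set of 3 now {1, 3, 6}
Component of 10: {5, 10}

Answer: 5, 10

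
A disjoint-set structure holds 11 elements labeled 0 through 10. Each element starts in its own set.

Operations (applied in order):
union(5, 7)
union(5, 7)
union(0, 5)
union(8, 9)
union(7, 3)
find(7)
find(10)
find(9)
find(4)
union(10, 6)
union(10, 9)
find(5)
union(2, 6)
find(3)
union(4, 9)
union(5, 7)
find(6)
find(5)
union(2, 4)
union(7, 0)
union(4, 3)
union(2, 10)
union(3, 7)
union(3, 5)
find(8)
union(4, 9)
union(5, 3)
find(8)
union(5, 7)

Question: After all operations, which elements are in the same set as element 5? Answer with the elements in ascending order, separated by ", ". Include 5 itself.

Answer: 0, 2, 3, 4, 5, 6, 7, 8, 9, 10

Derivation:
Step 1: union(5, 7) -> merged; set of 5 now {5, 7}
Step 2: union(5, 7) -> already same set; set of 5 now {5, 7}
Step 3: union(0, 5) -> merged; set of 0 now {0, 5, 7}
Step 4: union(8, 9) -> merged; set of 8 now {8, 9}
Step 5: union(7, 3) -> merged; set of 7 now {0, 3, 5, 7}
Step 6: find(7) -> no change; set of 7 is {0, 3, 5, 7}
Step 7: find(10) -> no change; set of 10 is {10}
Step 8: find(9) -> no change; set of 9 is {8, 9}
Step 9: find(4) -> no change; set of 4 is {4}
Step 10: union(10, 6) -> merged; set of 10 now {6, 10}
Step 11: union(10, 9) -> merged; set of 10 now {6, 8, 9, 10}
Step 12: find(5) -> no change; set of 5 is {0, 3, 5, 7}
Step 13: union(2, 6) -> merged; set of 2 now {2, 6, 8, 9, 10}
Step 14: find(3) -> no change; set of 3 is {0, 3, 5, 7}
Step 15: union(4, 9) -> merged; set of 4 now {2, 4, 6, 8, 9, 10}
Step 16: union(5, 7) -> already same set; set of 5 now {0, 3, 5, 7}
Step 17: find(6) -> no change; set of 6 is {2, 4, 6, 8, 9, 10}
Step 18: find(5) -> no change; set of 5 is {0, 3, 5, 7}
Step 19: union(2, 4) -> already same set; set of 2 now {2, 4, 6, 8, 9, 10}
Step 20: union(7, 0) -> already same set; set of 7 now {0, 3, 5, 7}
Step 21: union(4, 3) -> merged; set of 4 now {0, 2, 3, 4, 5, 6, 7, 8, 9, 10}
Step 22: union(2, 10) -> already same set; set of 2 now {0, 2, 3, 4, 5, 6, 7, 8, 9, 10}
Step 23: union(3, 7) -> already same set; set of 3 now {0, 2, 3, 4, 5, 6, 7, 8, 9, 10}
Step 24: union(3, 5) -> already same set; set of 3 now {0, 2, 3, 4, 5, 6, 7, 8, 9, 10}
Step 25: find(8) -> no change; set of 8 is {0, 2, 3, 4, 5, 6, 7, 8, 9, 10}
Step 26: union(4, 9) -> already same set; set of 4 now {0, 2, 3, 4, 5, 6, 7, 8, 9, 10}
Step 27: union(5, 3) -> already same set; set of 5 now {0, 2, 3, 4, 5, 6, 7, 8, 9, 10}
Step 28: find(8) -> no change; set of 8 is {0, 2, 3, 4, 5, 6, 7, 8, 9, 10}
Step 29: union(5, 7) -> already same set; set of 5 now {0, 2, 3, 4, 5, 6, 7, 8, 9, 10}
Component of 5: {0, 2, 3, 4, 5, 6, 7, 8, 9, 10}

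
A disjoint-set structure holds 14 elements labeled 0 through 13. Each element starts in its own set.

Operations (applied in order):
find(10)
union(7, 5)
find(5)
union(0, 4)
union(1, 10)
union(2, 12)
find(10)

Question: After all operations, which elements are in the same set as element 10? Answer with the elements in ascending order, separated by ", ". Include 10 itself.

Answer: 1, 10

Derivation:
Step 1: find(10) -> no change; set of 10 is {10}
Step 2: union(7, 5) -> merged; set of 7 now {5, 7}
Step 3: find(5) -> no change; set of 5 is {5, 7}
Step 4: union(0, 4) -> merged; set of 0 now {0, 4}
Step 5: union(1, 10) -> merged; set of 1 now {1, 10}
Step 6: union(2, 12) -> merged; set of 2 now {2, 12}
Step 7: find(10) -> no change; set of 10 is {1, 10}
Component of 10: {1, 10}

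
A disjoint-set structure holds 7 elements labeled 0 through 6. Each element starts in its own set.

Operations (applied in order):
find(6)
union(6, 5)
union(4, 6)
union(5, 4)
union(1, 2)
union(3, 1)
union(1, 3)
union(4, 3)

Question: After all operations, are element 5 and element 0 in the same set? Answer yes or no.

Step 1: find(6) -> no change; set of 6 is {6}
Step 2: union(6, 5) -> merged; set of 6 now {5, 6}
Step 3: union(4, 6) -> merged; set of 4 now {4, 5, 6}
Step 4: union(5, 4) -> already same set; set of 5 now {4, 5, 6}
Step 5: union(1, 2) -> merged; set of 1 now {1, 2}
Step 6: union(3, 1) -> merged; set of 3 now {1, 2, 3}
Step 7: union(1, 3) -> already same set; set of 1 now {1, 2, 3}
Step 8: union(4, 3) -> merged; set of 4 now {1, 2, 3, 4, 5, 6}
Set of 5: {1, 2, 3, 4, 5, 6}; 0 is not a member.

Answer: no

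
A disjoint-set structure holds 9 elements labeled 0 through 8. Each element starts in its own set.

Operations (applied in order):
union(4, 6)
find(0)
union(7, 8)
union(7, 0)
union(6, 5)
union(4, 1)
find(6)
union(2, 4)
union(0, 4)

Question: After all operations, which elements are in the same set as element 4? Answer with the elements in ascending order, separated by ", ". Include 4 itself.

Answer: 0, 1, 2, 4, 5, 6, 7, 8

Derivation:
Step 1: union(4, 6) -> merged; set of 4 now {4, 6}
Step 2: find(0) -> no change; set of 0 is {0}
Step 3: union(7, 8) -> merged; set of 7 now {7, 8}
Step 4: union(7, 0) -> merged; set of 7 now {0, 7, 8}
Step 5: union(6, 5) -> merged; set of 6 now {4, 5, 6}
Step 6: union(4, 1) -> merged; set of 4 now {1, 4, 5, 6}
Step 7: find(6) -> no change; set of 6 is {1, 4, 5, 6}
Step 8: union(2, 4) -> merged; set of 2 now {1, 2, 4, 5, 6}
Step 9: union(0, 4) -> merged; set of 0 now {0, 1, 2, 4, 5, 6, 7, 8}
Component of 4: {0, 1, 2, 4, 5, 6, 7, 8}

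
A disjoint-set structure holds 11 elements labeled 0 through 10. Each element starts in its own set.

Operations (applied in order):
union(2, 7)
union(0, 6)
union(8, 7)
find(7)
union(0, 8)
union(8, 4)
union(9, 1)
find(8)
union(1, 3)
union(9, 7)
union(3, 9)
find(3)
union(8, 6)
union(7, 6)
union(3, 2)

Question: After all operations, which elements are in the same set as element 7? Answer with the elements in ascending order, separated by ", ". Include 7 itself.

Step 1: union(2, 7) -> merged; set of 2 now {2, 7}
Step 2: union(0, 6) -> merged; set of 0 now {0, 6}
Step 3: union(8, 7) -> merged; set of 8 now {2, 7, 8}
Step 4: find(7) -> no change; set of 7 is {2, 7, 8}
Step 5: union(0, 8) -> merged; set of 0 now {0, 2, 6, 7, 8}
Step 6: union(8, 4) -> merged; set of 8 now {0, 2, 4, 6, 7, 8}
Step 7: union(9, 1) -> merged; set of 9 now {1, 9}
Step 8: find(8) -> no change; set of 8 is {0, 2, 4, 6, 7, 8}
Step 9: union(1, 3) -> merged; set of 1 now {1, 3, 9}
Step 10: union(9, 7) -> merged; set of 9 now {0, 1, 2, 3, 4, 6, 7, 8, 9}
Step 11: union(3, 9) -> already same set; set of 3 now {0, 1, 2, 3, 4, 6, 7, 8, 9}
Step 12: find(3) -> no change; set of 3 is {0, 1, 2, 3, 4, 6, 7, 8, 9}
Step 13: union(8, 6) -> already same set; set of 8 now {0, 1, 2, 3, 4, 6, 7, 8, 9}
Step 14: union(7, 6) -> already same set; set of 7 now {0, 1, 2, 3, 4, 6, 7, 8, 9}
Step 15: union(3, 2) -> already same set; set of 3 now {0, 1, 2, 3, 4, 6, 7, 8, 9}
Component of 7: {0, 1, 2, 3, 4, 6, 7, 8, 9}

Answer: 0, 1, 2, 3, 4, 6, 7, 8, 9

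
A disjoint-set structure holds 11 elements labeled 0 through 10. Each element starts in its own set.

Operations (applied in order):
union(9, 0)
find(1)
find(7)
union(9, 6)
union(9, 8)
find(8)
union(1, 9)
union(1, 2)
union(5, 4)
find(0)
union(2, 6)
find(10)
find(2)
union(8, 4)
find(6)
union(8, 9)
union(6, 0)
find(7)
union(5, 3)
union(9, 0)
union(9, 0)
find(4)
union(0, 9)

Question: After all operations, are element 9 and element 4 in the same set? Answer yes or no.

Answer: yes

Derivation:
Step 1: union(9, 0) -> merged; set of 9 now {0, 9}
Step 2: find(1) -> no change; set of 1 is {1}
Step 3: find(7) -> no change; set of 7 is {7}
Step 4: union(9, 6) -> merged; set of 9 now {0, 6, 9}
Step 5: union(9, 8) -> merged; set of 9 now {0, 6, 8, 9}
Step 6: find(8) -> no change; set of 8 is {0, 6, 8, 9}
Step 7: union(1, 9) -> merged; set of 1 now {0, 1, 6, 8, 9}
Step 8: union(1, 2) -> merged; set of 1 now {0, 1, 2, 6, 8, 9}
Step 9: union(5, 4) -> merged; set of 5 now {4, 5}
Step 10: find(0) -> no change; set of 0 is {0, 1, 2, 6, 8, 9}
Step 11: union(2, 6) -> already same set; set of 2 now {0, 1, 2, 6, 8, 9}
Step 12: find(10) -> no change; set of 10 is {10}
Step 13: find(2) -> no change; set of 2 is {0, 1, 2, 6, 8, 9}
Step 14: union(8, 4) -> merged; set of 8 now {0, 1, 2, 4, 5, 6, 8, 9}
Step 15: find(6) -> no change; set of 6 is {0, 1, 2, 4, 5, 6, 8, 9}
Step 16: union(8, 9) -> already same set; set of 8 now {0, 1, 2, 4, 5, 6, 8, 9}
Step 17: union(6, 0) -> already same set; set of 6 now {0, 1, 2, 4, 5, 6, 8, 9}
Step 18: find(7) -> no change; set of 7 is {7}
Step 19: union(5, 3) -> merged; set of 5 now {0, 1, 2, 3, 4, 5, 6, 8, 9}
Step 20: union(9, 0) -> already same set; set of 9 now {0, 1, 2, 3, 4, 5, 6, 8, 9}
Step 21: union(9, 0) -> already same set; set of 9 now {0, 1, 2, 3, 4, 5, 6, 8, 9}
Step 22: find(4) -> no change; set of 4 is {0, 1, 2, 3, 4, 5, 6, 8, 9}
Step 23: union(0, 9) -> already same set; set of 0 now {0, 1, 2, 3, 4, 5, 6, 8, 9}
Set of 9: {0, 1, 2, 3, 4, 5, 6, 8, 9}; 4 is a member.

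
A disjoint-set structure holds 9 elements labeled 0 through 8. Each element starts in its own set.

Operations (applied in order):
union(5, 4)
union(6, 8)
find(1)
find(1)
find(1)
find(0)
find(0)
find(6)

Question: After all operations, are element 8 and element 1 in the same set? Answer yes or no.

Step 1: union(5, 4) -> merged; set of 5 now {4, 5}
Step 2: union(6, 8) -> merged; set of 6 now {6, 8}
Step 3: find(1) -> no change; set of 1 is {1}
Step 4: find(1) -> no change; set of 1 is {1}
Step 5: find(1) -> no change; set of 1 is {1}
Step 6: find(0) -> no change; set of 0 is {0}
Step 7: find(0) -> no change; set of 0 is {0}
Step 8: find(6) -> no change; set of 6 is {6, 8}
Set of 8: {6, 8}; 1 is not a member.

Answer: no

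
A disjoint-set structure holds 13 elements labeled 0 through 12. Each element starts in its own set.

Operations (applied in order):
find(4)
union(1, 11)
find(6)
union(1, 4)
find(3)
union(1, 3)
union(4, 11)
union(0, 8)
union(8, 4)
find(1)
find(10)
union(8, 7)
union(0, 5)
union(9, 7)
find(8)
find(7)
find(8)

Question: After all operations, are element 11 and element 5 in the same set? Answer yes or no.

Answer: yes

Derivation:
Step 1: find(4) -> no change; set of 4 is {4}
Step 2: union(1, 11) -> merged; set of 1 now {1, 11}
Step 3: find(6) -> no change; set of 6 is {6}
Step 4: union(1, 4) -> merged; set of 1 now {1, 4, 11}
Step 5: find(3) -> no change; set of 3 is {3}
Step 6: union(1, 3) -> merged; set of 1 now {1, 3, 4, 11}
Step 7: union(4, 11) -> already same set; set of 4 now {1, 3, 4, 11}
Step 8: union(0, 8) -> merged; set of 0 now {0, 8}
Step 9: union(8, 4) -> merged; set of 8 now {0, 1, 3, 4, 8, 11}
Step 10: find(1) -> no change; set of 1 is {0, 1, 3, 4, 8, 11}
Step 11: find(10) -> no change; set of 10 is {10}
Step 12: union(8, 7) -> merged; set of 8 now {0, 1, 3, 4, 7, 8, 11}
Step 13: union(0, 5) -> merged; set of 0 now {0, 1, 3, 4, 5, 7, 8, 11}
Step 14: union(9, 7) -> merged; set of 9 now {0, 1, 3, 4, 5, 7, 8, 9, 11}
Step 15: find(8) -> no change; set of 8 is {0, 1, 3, 4, 5, 7, 8, 9, 11}
Step 16: find(7) -> no change; set of 7 is {0, 1, 3, 4, 5, 7, 8, 9, 11}
Step 17: find(8) -> no change; set of 8 is {0, 1, 3, 4, 5, 7, 8, 9, 11}
Set of 11: {0, 1, 3, 4, 5, 7, 8, 9, 11}; 5 is a member.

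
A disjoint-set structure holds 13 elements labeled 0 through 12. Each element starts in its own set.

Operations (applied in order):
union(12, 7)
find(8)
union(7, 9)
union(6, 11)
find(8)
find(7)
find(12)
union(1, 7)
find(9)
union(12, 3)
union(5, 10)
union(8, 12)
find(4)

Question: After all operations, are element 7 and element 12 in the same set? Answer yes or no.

Step 1: union(12, 7) -> merged; set of 12 now {7, 12}
Step 2: find(8) -> no change; set of 8 is {8}
Step 3: union(7, 9) -> merged; set of 7 now {7, 9, 12}
Step 4: union(6, 11) -> merged; set of 6 now {6, 11}
Step 5: find(8) -> no change; set of 8 is {8}
Step 6: find(7) -> no change; set of 7 is {7, 9, 12}
Step 7: find(12) -> no change; set of 12 is {7, 9, 12}
Step 8: union(1, 7) -> merged; set of 1 now {1, 7, 9, 12}
Step 9: find(9) -> no change; set of 9 is {1, 7, 9, 12}
Step 10: union(12, 3) -> merged; set of 12 now {1, 3, 7, 9, 12}
Step 11: union(5, 10) -> merged; set of 5 now {5, 10}
Step 12: union(8, 12) -> merged; set of 8 now {1, 3, 7, 8, 9, 12}
Step 13: find(4) -> no change; set of 4 is {4}
Set of 7: {1, 3, 7, 8, 9, 12}; 12 is a member.

Answer: yes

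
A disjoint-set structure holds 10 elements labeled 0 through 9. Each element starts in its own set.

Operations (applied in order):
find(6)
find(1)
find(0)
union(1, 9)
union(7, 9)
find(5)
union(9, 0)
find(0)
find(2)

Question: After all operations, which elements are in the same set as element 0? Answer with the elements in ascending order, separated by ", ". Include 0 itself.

Step 1: find(6) -> no change; set of 6 is {6}
Step 2: find(1) -> no change; set of 1 is {1}
Step 3: find(0) -> no change; set of 0 is {0}
Step 4: union(1, 9) -> merged; set of 1 now {1, 9}
Step 5: union(7, 9) -> merged; set of 7 now {1, 7, 9}
Step 6: find(5) -> no change; set of 5 is {5}
Step 7: union(9, 0) -> merged; set of 9 now {0, 1, 7, 9}
Step 8: find(0) -> no change; set of 0 is {0, 1, 7, 9}
Step 9: find(2) -> no change; set of 2 is {2}
Component of 0: {0, 1, 7, 9}

Answer: 0, 1, 7, 9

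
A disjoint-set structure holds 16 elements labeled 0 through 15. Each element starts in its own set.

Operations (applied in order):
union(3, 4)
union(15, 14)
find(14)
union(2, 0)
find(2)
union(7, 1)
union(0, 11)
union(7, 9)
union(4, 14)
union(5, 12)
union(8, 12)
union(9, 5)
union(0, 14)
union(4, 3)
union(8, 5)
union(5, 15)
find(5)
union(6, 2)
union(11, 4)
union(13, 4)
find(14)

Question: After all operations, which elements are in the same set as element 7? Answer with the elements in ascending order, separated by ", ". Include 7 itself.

Answer: 0, 1, 2, 3, 4, 5, 6, 7, 8, 9, 11, 12, 13, 14, 15

Derivation:
Step 1: union(3, 4) -> merged; set of 3 now {3, 4}
Step 2: union(15, 14) -> merged; set of 15 now {14, 15}
Step 3: find(14) -> no change; set of 14 is {14, 15}
Step 4: union(2, 0) -> merged; set of 2 now {0, 2}
Step 5: find(2) -> no change; set of 2 is {0, 2}
Step 6: union(7, 1) -> merged; set of 7 now {1, 7}
Step 7: union(0, 11) -> merged; set of 0 now {0, 2, 11}
Step 8: union(7, 9) -> merged; set of 7 now {1, 7, 9}
Step 9: union(4, 14) -> merged; set of 4 now {3, 4, 14, 15}
Step 10: union(5, 12) -> merged; set of 5 now {5, 12}
Step 11: union(8, 12) -> merged; set of 8 now {5, 8, 12}
Step 12: union(9, 5) -> merged; set of 9 now {1, 5, 7, 8, 9, 12}
Step 13: union(0, 14) -> merged; set of 0 now {0, 2, 3, 4, 11, 14, 15}
Step 14: union(4, 3) -> already same set; set of 4 now {0, 2, 3, 4, 11, 14, 15}
Step 15: union(8, 5) -> already same set; set of 8 now {1, 5, 7, 8, 9, 12}
Step 16: union(5, 15) -> merged; set of 5 now {0, 1, 2, 3, 4, 5, 7, 8, 9, 11, 12, 14, 15}
Step 17: find(5) -> no change; set of 5 is {0, 1, 2, 3, 4, 5, 7, 8, 9, 11, 12, 14, 15}
Step 18: union(6, 2) -> merged; set of 6 now {0, 1, 2, 3, 4, 5, 6, 7, 8, 9, 11, 12, 14, 15}
Step 19: union(11, 4) -> already same set; set of 11 now {0, 1, 2, 3, 4, 5, 6, 7, 8, 9, 11, 12, 14, 15}
Step 20: union(13, 4) -> merged; set of 13 now {0, 1, 2, 3, 4, 5, 6, 7, 8, 9, 11, 12, 13, 14, 15}
Step 21: find(14) -> no change; set of 14 is {0, 1, 2, 3, 4, 5, 6, 7, 8, 9, 11, 12, 13, 14, 15}
Component of 7: {0, 1, 2, 3, 4, 5, 6, 7, 8, 9, 11, 12, 13, 14, 15}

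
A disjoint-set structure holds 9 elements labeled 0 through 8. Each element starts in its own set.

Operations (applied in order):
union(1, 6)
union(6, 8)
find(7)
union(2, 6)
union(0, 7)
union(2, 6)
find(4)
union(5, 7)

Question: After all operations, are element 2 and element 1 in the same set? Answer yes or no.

Answer: yes

Derivation:
Step 1: union(1, 6) -> merged; set of 1 now {1, 6}
Step 2: union(6, 8) -> merged; set of 6 now {1, 6, 8}
Step 3: find(7) -> no change; set of 7 is {7}
Step 4: union(2, 6) -> merged; set of 2 now {1, 2, 6, 8}
Step 5: union(0, 7) -> merged; set of 0 now {0, 7}
Step 6: union(2, 6) -> already same set; set of 2 now {1, 2, 6, 8}
Step 7: find(4) -> no change; set of 4 is {4}
Step 8: union(5, 7) -> merged; set of 5 now {0, 5, 7}
Set of 2: {1, 2, 6, 8}; 1 is a member.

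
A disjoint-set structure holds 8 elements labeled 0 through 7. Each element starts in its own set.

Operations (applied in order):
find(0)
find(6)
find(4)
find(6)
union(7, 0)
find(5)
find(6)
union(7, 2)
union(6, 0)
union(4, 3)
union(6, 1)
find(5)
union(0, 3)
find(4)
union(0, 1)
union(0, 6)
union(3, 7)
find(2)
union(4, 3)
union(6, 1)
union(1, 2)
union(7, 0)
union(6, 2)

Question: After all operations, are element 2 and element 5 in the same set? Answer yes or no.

Answer: no

Derivation:
Step 1: find(0) -> no change; set of 0 is {0}
Step 2: find(6) -> no change; set of 6 is {6}
Step 3: find(4) -> no change; set of 4 is {4}
Step 4: find(6) -> no change; set of 6 is {6}
Step 5: union(7, 0) -> merged; set of 7 now {0, 7}
Step 6: find(5) -> no change; set of 5 is {5}
Step 7: find(6) -> no change; set of 6 is {6}
Step 8: union(7, 2) -> merged; set of 7 now {0, 2, 7}
Step 9: union(6, 0) -> merged; set of 6 now {0, 2, 6, 7}
Step 10: union(4, 3) -> merged; set of 4 now {3, 4}
Step 11: union(6, 1) -> merged; set of 6 now {0, 1, 2, 6, 7}
Step 12: find(5) -> no change; set of 5 is {5}
Step 13: union(0, 3) -> merged; set of 0 now {0, 1, 2, 3, 4, 6, 7}
Step 14: find(4) -> no change; set of 4 is {0, 1, 2, 3, 4, 6, 7}
Step 15: union(0, 1) -> already same set; set of 0 now {0, 1, 2, 3, 4, 6, 7}
Step 16: union(0, 6) -> already same set; set of 0 now {0, 1, 2, 3, 4, 6, 7}
Step 17: union(3, 7) -> already same set; set of 3 now {0, 1, 2, 3, 4, 6, 7}
Step 18: find(2) -> no change; set of 2 is {0, 1, 2, 3, 4, 6, 7}
Step 19: union(4, 3) -> already same set; set of 4 now {0, 1, 2, 3, 4, 6, 7}
Step 20: union(6, 1) -> already same set; set of 6 now {0, 1, 2, 3, 4, 6, 7}
Step 21: union(1, 2) -> already same set; set of 1 now {0, 1, 2, 3, 4, 6, 7}
Step 22: union(7, 0) -> already same set; set of 7 now {0, 1, 2, 3, 4, 6, 7}
Step 23: union(6, 2) -> already same set; set of 6 now {0, 1, 2, 3, 4, 6, 7}
Set of 2: {0, 1, 2, 3, 4, 6, 7}; 5 is not a member.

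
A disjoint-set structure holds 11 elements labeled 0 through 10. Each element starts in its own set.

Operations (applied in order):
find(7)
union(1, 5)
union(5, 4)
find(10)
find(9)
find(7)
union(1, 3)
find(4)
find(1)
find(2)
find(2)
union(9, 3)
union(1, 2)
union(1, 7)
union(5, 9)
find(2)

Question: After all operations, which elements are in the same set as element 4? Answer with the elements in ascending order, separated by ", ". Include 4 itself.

Answer: 1, 2, 3, 4, 5, 7, 9

Derivation:
Step 1: find(7) -> no change; set of 7 is {7}
Step 2: union(1, 5) -> merged; set of 1 now {1, 5}
Step 3: union(5, 4) -> merged; set of 5 now {1, 4, 5}
Step 4: find(10) -> no change; set of 10 is {10}
Step 5: find(9) -> no change; set of 9 is {9}
Step 6: find(7) -> no change; set of 7 is {7}
Step 7: union(1, 3) -> merged; set of 1 now {1, 3, 4, 5}
Step 8: find(4) -> no change; set of 4 is {1, 3, 4, 5}
Step 9: find(1) -> no change; set of 1 is {1, 3, 4, 5}
Step 10: find(2) -> no change; set of 2 is {2}
Step 11: find(2) -> no change; set of 2 is {2}
Step 12: union(9, 3) -> merged; set of 9 now {1, 3, 4, 5, 9}
Step 13: union(1, 2) -> merged; set of 1 now {1, 2, 3, 4, 5, 9}
Step 14: union(1, 7) -> merged; set of 1 now {1, 2, 3, 4, 5, 7, 9}
Step 15: union(5, 9) -> already same set; set of 5 now {1, 2, 3, 4, 5, 7, 9}
Step 16: find(2) -> no change; set of 2 is {1, 2, 3, 4, 5, 7, 9}
Component of 4: {1, 2, 3, 4, 5, 7, 9}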